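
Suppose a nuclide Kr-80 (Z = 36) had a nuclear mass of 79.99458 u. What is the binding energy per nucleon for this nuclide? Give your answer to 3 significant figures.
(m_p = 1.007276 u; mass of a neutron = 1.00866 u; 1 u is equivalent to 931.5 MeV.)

7.55 MeV/nucleon

Σm = 36·m_p + 44·m_n = 36.261936 + 44.38104 = 80.642976 u
The mass defect is 80.642976 − 79.99458 = 0.648396 u.
Converting to energy: 0.648396 u × 931.5 MeV/u = 603.981 MeV
Per nucleon: 603.981 / 80 = 7.550 MeV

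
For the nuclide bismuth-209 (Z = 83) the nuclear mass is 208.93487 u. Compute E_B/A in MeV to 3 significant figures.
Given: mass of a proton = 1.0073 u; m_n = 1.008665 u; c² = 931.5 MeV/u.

7.86 MeV/nucleon

Mass of separated nucleons = 83(1.0073) + 126(1.008665) = 83.6059 + 127.091790 = 210.697690 u
Mass defect Δm = 210.697690 − 208.93487 = 1.762820 u
E_B = 1.762820 × 931.5 = 1642.07 MeV
Per nucleon: 1642.07 / 209 = 7.857 MeV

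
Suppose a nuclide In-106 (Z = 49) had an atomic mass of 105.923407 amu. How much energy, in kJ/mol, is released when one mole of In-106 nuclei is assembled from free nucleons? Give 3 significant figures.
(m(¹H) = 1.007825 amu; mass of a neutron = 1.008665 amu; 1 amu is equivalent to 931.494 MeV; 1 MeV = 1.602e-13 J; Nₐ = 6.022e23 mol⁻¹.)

8.57e+10 kJ/mol

Mass of separated nucleons = 49(1.007825) + 57(1.008665) = 49.383425 + 57.493905 = 106.877330 amu
Δm = 106.877330 − 105.923407 = 0.953923 amu
E_B = 0.953923 × 931.494 = 888.574 MeV
Per nucleus in joules: 888.574 MeV × 1.602e-13 J/MeV = 1.4235e-10 J
Per mole: 1.4235e-10 J × 6.022e23 mol⁻¹ = 8.5723e+13 J/mol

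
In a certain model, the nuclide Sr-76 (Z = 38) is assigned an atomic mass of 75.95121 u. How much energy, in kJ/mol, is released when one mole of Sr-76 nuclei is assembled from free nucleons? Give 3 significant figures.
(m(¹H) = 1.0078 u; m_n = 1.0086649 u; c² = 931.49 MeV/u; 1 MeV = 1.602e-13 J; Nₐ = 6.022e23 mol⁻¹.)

6.06e+10 kJ/mol

Z = 38, so N = A − Z = 76 − 38 = 38.
Mass of separated nucleons = 38(1.0078) + 38(1.0086649) = 38.2964 + 38.3292662 = 76.6256662 u
Mass defect Δm = 76.6256662 − 75.95121 = 0.6744562 u
E_B = 0.6744562 × 931.49 = 628.249 MeV
Per nucleus in joules: 628.249 MeV × 1.602e-13 J/MeV = 1.0065e-10 J
Per mole: 1.0065e-10 J × 6.022e23 mol⁻¹ = 6.0611e+13 J/mol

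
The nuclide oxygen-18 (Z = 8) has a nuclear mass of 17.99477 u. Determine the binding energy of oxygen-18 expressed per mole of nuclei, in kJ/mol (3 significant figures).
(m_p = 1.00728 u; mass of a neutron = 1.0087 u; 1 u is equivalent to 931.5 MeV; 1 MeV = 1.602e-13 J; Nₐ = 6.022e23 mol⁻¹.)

1.35e+10 kJ/mol

Σm = 8·m_p + 10·m_n = 8.05824 + 10.0870 = 18.14524 u
Mass defect Δm = 18.14524 − 17.99477 = 0.15047 u
Converting to energy: 0.15047 u × 931.5 MeV/u = 140.163 MeV
Per nucleus in joules: 140.163 MeV × 1.602e-13 J/MeV = 2.2454e-11 J
Per mole: 2.2454e-11 J × 6.022e23 mol⁻¹ = 1.3522e+13 J/mol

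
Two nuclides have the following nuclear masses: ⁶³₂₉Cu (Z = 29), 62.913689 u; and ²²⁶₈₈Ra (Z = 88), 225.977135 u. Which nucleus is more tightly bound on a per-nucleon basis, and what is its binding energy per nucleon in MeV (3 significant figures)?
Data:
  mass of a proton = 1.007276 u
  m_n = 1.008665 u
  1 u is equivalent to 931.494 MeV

⁶³₂₉Cu; 8.75 MeV/nucleon

⁶³₂₉Cu: Σm = 29(1.007276) + 34(1.008665) = 63.505614 u; Δm = 0.591925 u; E_B = 551.37 MeV; E_B/A = 8.752 MeV
²²⁶₈₈Ra: Σm = 88(1.007276) + 138(1.008665) = 227.836058 u; Δm = 1.858923 u; E_B = 1731.6 MeV; E_B/A = 7.662 MeV
⁶³₂₉Cu has the higher binding energy per nucleon, so it is the more tightly bound nucleus.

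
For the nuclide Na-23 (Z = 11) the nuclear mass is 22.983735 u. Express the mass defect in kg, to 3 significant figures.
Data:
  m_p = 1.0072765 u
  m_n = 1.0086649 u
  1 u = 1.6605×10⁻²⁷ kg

3.33e-28 kg

The nucleus contains 11 protons and 23 − 11 = 12 neutrons.
Σm = 11·m_p + 12·m_n = 11.0800415 + 12.1039788 = 23.1840203 u
The mass defect is 23.1840203 − 22.983735 = 0.2002853 u.
In SI units: 0.2002853 u × 1.6605×10⁻²⁷ kg/u = 3.3257e-28 kg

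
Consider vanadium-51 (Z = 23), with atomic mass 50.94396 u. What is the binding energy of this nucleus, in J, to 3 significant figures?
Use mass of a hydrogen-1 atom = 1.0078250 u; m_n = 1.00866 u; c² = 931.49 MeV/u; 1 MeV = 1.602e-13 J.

7.14e-11 J

Σm = 23·m(¹H) + 28·m_n = 23.1799750 + 28.24248 = 51.4224550 u
The mass defect is 51.4224550 − 50.94396 = 0.4784950 u.
E_B = 0.4784950 × 931.49 = 445.713 MeV
In joules: 445.713 MeV × 1.602e-13 J/MeV = 7.1403e-11 J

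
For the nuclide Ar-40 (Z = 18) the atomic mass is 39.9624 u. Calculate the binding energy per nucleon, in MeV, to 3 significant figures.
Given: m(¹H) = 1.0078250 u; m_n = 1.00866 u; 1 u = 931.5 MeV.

Mass of separated nucleons = 18(1.0078250) + 22(1.00866) = 18.1408500 + 22.19052 = 40.3313700 u
Δm = 40.3313700 − 39.9624 = 0.3689700 u
E_B = 0.3689700 × 931.5 = 343.696 MeV
Per nucleon: 343.696 / 40 = 8.592 MeV

8.59 MeV/nucleon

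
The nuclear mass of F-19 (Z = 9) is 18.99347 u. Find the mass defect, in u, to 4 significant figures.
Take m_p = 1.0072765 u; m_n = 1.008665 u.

0.1587 u

The nucleus contains 9 protons and 19 − 9 = 10 neutrons.
Σm = 9·m_p + 10·m_n = 9.0654885 + 10.086650 = 19.1521385 u
Mass defect Δm = 19.1521385 − 18.99347 = 0.1586685 u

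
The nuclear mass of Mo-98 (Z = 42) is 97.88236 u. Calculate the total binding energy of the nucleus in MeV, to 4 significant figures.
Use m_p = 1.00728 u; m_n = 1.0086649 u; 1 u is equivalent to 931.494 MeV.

Σm = 42·m_p + 56·m_n = 42.30576 + 56.4852344 = 98.7909944 u
Mass defect Δm = 98.7909944 − 97.88236 = 0.9086344 u
E_B = 0.9086344 × 931.494 = 846.387 MeV

846.4 MeV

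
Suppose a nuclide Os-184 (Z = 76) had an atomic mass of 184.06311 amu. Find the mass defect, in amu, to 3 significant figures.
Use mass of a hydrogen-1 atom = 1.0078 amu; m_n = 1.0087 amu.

Mass of separated nucleons = 76(1.0078) + 108(1.0087) = 76.5928 + 108.9396 = 185.5324 amu
Mass defect Δm = 185.5324 − 184.06311 = 1.46929 amu

1.47 amu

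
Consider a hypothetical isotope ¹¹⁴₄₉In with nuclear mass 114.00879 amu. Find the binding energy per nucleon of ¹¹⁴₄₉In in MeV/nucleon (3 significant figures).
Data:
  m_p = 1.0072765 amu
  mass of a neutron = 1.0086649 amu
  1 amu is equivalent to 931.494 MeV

7.44 MeV/nucleon

Mass of separated nucleons = 49(1.0072765) + 65(1.0086649) = 49.3565485 + 65.5632185 = 114.9197670 amu
Mass defect Δm = 114.9197670 − 114.00879 = 0.9109770 amu
E_B = 0.9109770 × 931.494 = 848.570 MeV
Per nucleon: 848.570 / 114 = 7.444 MeV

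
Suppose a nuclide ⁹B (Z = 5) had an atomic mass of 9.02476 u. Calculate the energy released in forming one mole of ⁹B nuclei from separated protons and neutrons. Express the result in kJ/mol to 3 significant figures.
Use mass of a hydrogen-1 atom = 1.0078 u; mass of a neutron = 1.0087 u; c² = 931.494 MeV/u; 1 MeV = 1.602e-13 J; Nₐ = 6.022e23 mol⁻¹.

Σm = 5·m(¹H) + 4·m_n = 5.0390 + 4.0348 = 9.0738 u
Mass defect Δm = 9.0738 − 9.02476 = 0.04904 u
Converting to energy: 0.04904 u × 931.494 MeV/u = 45.6805 MeV
Per nucleus in joules: 45.6805 MeV × 1.602e-13 J/MeV = 7.3180e-12 J
Per mole: 7.3180e-12 J × 6.022e23 mol⁻¹ = 4.4069e+12 J/mol

4.41e+09 kJ/mol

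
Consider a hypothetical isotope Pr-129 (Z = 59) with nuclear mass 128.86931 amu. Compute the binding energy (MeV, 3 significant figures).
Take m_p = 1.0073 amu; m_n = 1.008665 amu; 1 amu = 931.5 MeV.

With 59 protons and 70 neutrons (A = 129):
Total constituent mass: 59 × 1.0073 + 70 × 1.008665 = 130.037250 amu
The mass defect is 130.037250 − 128.86931 = 1.167940 amu.
E_B = 1.167940 × 931.5 = 1087.94 MeV

1090 MeV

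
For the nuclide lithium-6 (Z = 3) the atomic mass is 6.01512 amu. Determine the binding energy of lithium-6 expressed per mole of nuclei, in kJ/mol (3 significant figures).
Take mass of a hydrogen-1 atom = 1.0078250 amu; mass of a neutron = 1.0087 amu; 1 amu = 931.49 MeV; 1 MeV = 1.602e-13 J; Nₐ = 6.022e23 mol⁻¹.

Mass of separated nucleons = 3(1.0078250) + 3(1.0087) = 3.0234750 + 3.0261 = 6.0495750 amu
Mass defect Δm = 6.0495750 − 6.01512 = 0.0344550 amu
Binding energy = Δm·c² = 0.0344550 × 931.49 MeV/amu = 32.0945 MeV
Per nucleus in joules: 32.0945 MeV × 1.602e-13 J/MeV = 5.1415e-12 J
Per mole: 5.1415e-12 J × 6.022e23 mol⁻¹ = 3.0962e+12 J/mol

3.10e+09 kJ/mol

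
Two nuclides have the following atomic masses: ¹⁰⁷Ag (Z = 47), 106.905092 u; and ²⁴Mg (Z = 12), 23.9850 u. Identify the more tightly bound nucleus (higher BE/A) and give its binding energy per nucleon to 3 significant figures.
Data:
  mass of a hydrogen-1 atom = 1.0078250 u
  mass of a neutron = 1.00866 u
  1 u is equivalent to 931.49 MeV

¹⁰⁷Ag; 8.55 MeV/nucleon

¹⁰⁷Ag: Σm = 47(1.0078250) + 60(1.00866) = 107.8873750 u; Δm = 0.9822830 u; E_B = 914.99 MeV; E_B/A = 8.551 MeV
²⁴Mg: Σm = 12(1.0078250) + 12(1.00866) = 24.1978200 u; Δm = 0.2128200 u; E_B = 198.24 MeV; E_B/A = 8.260 MeV
¹⁰⁷Ag has the higher binding energy per nucleon, so it is the more tightly bound nucleus.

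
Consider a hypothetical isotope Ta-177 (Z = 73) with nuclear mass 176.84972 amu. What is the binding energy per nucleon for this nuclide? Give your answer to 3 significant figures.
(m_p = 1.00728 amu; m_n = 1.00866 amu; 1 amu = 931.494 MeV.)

Mass of separated nucleons = 73(1.00728) + 104(1.00866) = 73.53144 + 104.90064 = 178.43208 amu
Δm = 178.43208 − 176.84972 = 1.58236 amu
Binding energy = Δm·c² = 1.58236 × 931.494 MeV/amu = 1473.96 MeV
BE/A = 1473.96 MeV / 177 = 8.327 MeV/nucleon

8.33 MeV/nucleon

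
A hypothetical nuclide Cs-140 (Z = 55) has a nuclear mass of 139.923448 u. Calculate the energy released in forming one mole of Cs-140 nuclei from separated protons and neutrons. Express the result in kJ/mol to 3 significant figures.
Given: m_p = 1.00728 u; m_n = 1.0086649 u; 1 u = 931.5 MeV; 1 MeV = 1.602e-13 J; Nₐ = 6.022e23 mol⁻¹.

1.09e+11 kJ/mol

Z = 55, so N = A − Z = 140 − 55 = 85.
Mass of separated nucleons = 55(1.00728) + 85(1.0086649) = 55.40040 + 85.7365165 = 141.1369165 u
Mass defect Δm = 141.1369165 − 139.923448 = 1.2134685 u
Binding energy = Δm·c² = 1.2134685 × 931.5 MeV/u = 1130.35 MeV
Per nucleus in joules: 1130.35 MeV × 1.602e-13 J/MeV = 1.8108e-10 J
Per mole: 1.8108e-10 J × 6.022e23 mol⁻¹ = 1.0905e+14 J/mol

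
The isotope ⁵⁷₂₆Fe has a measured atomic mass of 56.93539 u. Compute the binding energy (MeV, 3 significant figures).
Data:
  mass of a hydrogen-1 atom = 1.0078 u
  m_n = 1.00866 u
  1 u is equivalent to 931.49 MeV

499 MeV

Mass of separated nucleons = 26(1.0078) + 31(1.00866) = 26.2028 + 31.26846 = 57.47126 u
The mass defect is 57.47126 − 56.93539 = 0.53587 u.
Converting to energy: 0.53587 u × 931.49 MeV/u = 499.158 MeV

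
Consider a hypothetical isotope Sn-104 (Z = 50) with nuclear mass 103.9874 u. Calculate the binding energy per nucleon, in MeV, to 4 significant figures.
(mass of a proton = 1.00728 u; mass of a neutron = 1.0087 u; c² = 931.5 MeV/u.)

7.581 MeV/nucleon

Mass of separated nucleons = 50(1.00728) + 54(1.0087) = 50.36400 + 54.4698 = 104.83380 u
Mass defect Δm = 104.83380 − 103.9874 = 0.84640 u
Converting to energy: 0.84640 u × 931.5 MeV/u = 788.422 MeV
Per nucleon: 788.422 / 104 = 7.581 MeV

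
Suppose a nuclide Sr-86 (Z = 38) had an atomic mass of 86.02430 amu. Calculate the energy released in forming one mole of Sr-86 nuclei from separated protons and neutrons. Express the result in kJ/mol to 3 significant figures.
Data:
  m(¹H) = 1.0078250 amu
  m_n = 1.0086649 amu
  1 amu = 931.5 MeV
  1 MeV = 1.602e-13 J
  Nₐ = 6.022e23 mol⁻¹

6.19e+10 kJ/mol

Z = 38, so N = A − Z = 86 − 38 = 48.
Total constituent mass: 38 × 1.0078250 + 48 × 1.0086649 = 86.7132652 amu
The mass defect is 86.7132652 − 86.02430 = 0.6889652 amu.
Binding energy = Δm·c² = 0.6889652 × 931.5 MeV/amu = 641.771 MeV
Per nucleus in joules: 641.771 MeV × 1.602e-13 J/MeV = 1.0281e-10 J
Per mole: 1.0281e-10 J × 6.022e23 mol⁻¹ = 6.1912e+13 J/mol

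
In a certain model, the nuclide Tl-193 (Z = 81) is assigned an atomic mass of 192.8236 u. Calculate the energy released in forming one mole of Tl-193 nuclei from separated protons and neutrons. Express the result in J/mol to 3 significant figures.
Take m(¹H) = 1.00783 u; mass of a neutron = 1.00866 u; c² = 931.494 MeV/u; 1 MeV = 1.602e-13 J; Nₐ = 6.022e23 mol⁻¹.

Σm = 81·m(¹H) + 112·m_n = 81.63423 + 112.96992 = 194.60415 u
The mass defect is 194.60415 − 192.8236 = 1.78055 u.
Binding energy = Δm·c² = 1.78055 × 931.494 MeV/u = 1658.57 MeV
Per nucleus in joules: 1658.57 MeV × 1.602e-13 J/MeV = 2.6570e-10 J
Per mole: 2.6570e-10 J × 6.022e23 mol⁻¹ = 1.6000e+14 J/mol

1.60e+14 J/mol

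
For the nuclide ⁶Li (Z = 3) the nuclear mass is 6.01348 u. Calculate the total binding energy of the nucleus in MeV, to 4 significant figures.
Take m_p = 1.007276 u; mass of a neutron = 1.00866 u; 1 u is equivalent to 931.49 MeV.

31.98 MeV

Mass of separated nucleons = 3(1.007276) + 3(1.00866) = 3.021828 + 3.02598 = 6.047808 u
Mass defect Δm = 6.047808 − 6.01348 = 0.034328 u
E_B = 0.034328 × 931.49 = 31.9762 MeV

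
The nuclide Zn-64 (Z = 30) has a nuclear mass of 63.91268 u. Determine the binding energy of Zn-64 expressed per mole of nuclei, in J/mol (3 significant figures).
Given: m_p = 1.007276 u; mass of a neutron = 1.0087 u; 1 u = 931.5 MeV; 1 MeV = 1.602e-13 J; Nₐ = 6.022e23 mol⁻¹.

5.40e+13 J/mol

With 30 protons and 34 neutrons (A = 64):
Σm = 30·m_p + 34·m_n = 30.218280 + 34.2958 = 64.514080 u
Δm = 64.514080 − 63.91268 = 0.601400 u
Binding energy = Δm·c² = 0.601400 × 931.5 MeV/u = 560.204 MeV
Per nucleus in joules: 560.204 MeV × 1.602e-13 J/MeV = 8.9745e-11 J
Per mole: 8.9745e-11 J × 6.022e23 mol⁻¹ = 5.4044e+13 J/mol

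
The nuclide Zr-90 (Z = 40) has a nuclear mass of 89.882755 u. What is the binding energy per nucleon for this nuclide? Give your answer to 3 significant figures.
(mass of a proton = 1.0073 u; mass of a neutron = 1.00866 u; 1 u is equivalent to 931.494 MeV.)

8.72 MeV/nucleon

Σm = 40·m_p + 50·m_n = 40.2920 + 50.43300 = 90.72500 u
Δm = 90.72500 − 89.882755 = 0.842245 u
Binding energy = Δm·c² = 0.842245 × 931.494 MeV/u = 784.546 MeV
Per nucleon: 784.546 / 90 = 8.717 MeV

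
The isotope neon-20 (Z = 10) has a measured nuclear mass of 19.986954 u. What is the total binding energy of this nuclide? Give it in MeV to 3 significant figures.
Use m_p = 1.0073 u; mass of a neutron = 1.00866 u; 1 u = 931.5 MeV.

161 MeV

Total constituent mass: 10 × 1.0073 + 10 × 1.00866 = 20.15960 u
Mass defect Δm = 20.15960 − 19.986954 = 0.172646 u
Binding energy = Δm·c² = 0.172646 × 931.5 MeV/u = 160.820 MeV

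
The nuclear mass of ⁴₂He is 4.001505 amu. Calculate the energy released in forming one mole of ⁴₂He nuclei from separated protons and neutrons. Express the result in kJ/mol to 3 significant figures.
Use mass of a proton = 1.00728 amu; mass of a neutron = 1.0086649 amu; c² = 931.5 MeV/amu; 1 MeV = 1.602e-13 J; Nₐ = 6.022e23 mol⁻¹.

2.73e+09 kJ/mol

The nucleus contains 2 protons and 4 − 2 = 2 neutrons.
Mass of separated nucleons = 2(1.00728) + 2(1.0086649) = 2.01456 + 2.0173298 = 4.0318898 amu
The mass defect is 4.0318898 − 4.001505 = 0.0303848 amu.
Converting to energy: 0.0303848 amu × 931.5 MeV/amu = 28.3034 MeV
Per nucleus in joules: 28.3034 MeV × 1.602e-13 J/MeV = 4.5342e-12 J
Per mole: 4.5342e-12 J × 6.022e23 mol⁻¹ = 2.7305e+12 J/mol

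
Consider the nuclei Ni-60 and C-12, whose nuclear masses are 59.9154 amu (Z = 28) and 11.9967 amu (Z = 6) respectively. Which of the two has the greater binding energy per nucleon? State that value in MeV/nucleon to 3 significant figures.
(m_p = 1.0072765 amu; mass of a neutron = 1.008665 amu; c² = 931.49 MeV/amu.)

Ni-60; 8.78 MeV/nucleon

Ni-60: Σm = 28(1.0072765) + 32(1.008665) = 60.4810220 amu; Δm = 0.5656220 amu; E_B = 526.87 MeV; E_B/A = 8.781 MeV
C-12: Σm = 6(1.0072765) + 6(1.008665) = 12.0956490 amu; Δm = 0.0989490 amu; E_B = 92.170 MeV; E_B/A = 7.681 MeV
Ni-60 has the higher binding energy per nucleon, so it is the more tightly bound nucleus.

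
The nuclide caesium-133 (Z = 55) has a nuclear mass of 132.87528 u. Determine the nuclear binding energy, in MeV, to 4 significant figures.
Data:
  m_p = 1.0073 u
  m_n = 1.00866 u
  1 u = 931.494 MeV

1119 MeV

Σm = 55·m_p + 78·m_n = 55.4015 + 78.67548 = 134.07698 u
Mass defect Δm = 134.07698 − 132.87528 = 1.20170 u
Binding energy = Δm·c² = 1.20170 × 931.494 MeV/u = 1119.38 MeV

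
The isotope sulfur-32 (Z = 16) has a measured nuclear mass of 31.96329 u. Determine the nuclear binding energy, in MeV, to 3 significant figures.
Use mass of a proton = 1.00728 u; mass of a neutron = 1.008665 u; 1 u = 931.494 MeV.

Z = 16, so N = A − Z = 32 − 16 = 16.
Σm = 16·m_p + 16·m_n = 16.11648 + 16.138640 = 32.255120 u
Mass defect Δm = 32.255120 − 31.96329 = 0.291830 u
Converting to energy: 0.291830 u × 931.494 MeV/u = 271.838 MeV

272 MeV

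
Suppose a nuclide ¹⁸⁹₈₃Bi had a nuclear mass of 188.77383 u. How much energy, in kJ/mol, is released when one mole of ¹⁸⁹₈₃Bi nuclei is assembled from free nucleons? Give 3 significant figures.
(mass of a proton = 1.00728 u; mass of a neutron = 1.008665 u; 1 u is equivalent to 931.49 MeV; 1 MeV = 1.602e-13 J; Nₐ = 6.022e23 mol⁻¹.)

The nucleus contains 83 protons and 189 − 83 = 106 neutrons.
Σm = 83·m_p + 106·m_n = 83.60424 + 106.918490 = 190.522730 u
The mass defect is 190.522730 − 188.77383 = 1.748900 u.
Converting to energy: 1.748900 u × 931.49 MeV/u = 1629.08 MeV
Per nucleus in joules: 1629.08 MeV × 1.602e-13 J/MeV = 2.6098e-10 J
Per mole: 2.6098e-10 J × 6.022e23 mol⁻¹ = 1.5716e+14 J/mol

1.57e+11 kJ/mol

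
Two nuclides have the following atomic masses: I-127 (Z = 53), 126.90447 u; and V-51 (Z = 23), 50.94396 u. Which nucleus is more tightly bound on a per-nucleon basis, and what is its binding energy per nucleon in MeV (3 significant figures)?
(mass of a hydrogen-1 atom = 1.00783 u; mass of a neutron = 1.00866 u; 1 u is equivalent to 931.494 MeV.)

V-51; 8.74 MeV/nucleon

I-127: Σm = 53(1.00783) + 74(1.00866) = 128.05583 u; Δm = 1.15136 u; E_B = 1072.485 MeV; E_B/A = 8.4448 MeV
V-51: Σm = 23(1.00783) + 28(1.00866) = 51.42257 u; Δm = 0.47861 u; E_B = 445.82 MeV; E_B/A = 8.742 MeV
V-51 has the higher binding energy per nucleon, so it is the more tightly bound nucleus.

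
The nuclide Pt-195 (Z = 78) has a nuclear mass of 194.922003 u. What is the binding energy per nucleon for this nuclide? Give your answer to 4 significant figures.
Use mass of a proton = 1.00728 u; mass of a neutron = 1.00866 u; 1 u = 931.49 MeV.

Total constituent mass: 78 × 1.00728 + 117 × 1.00866 = 196.58106 u
The mass defect is 196.58106 − 194.922003 = 1.659057 u.
Binding energy = Δm·c² = 1.659057 × 931.49 MeV/u = 1545.40 MeV
Per nucleon: 1545.40 / 195 = 7.925 MeV

7.925 MeV/nucleon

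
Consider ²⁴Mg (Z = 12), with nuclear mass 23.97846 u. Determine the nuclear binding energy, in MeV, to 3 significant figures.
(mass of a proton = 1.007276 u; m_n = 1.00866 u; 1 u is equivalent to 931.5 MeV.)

Z = 12, so N = A − Z = 24 − 12 = 12.
Total constituent mass: 12 × 1.007276 + 12 × 1.00866 = 24.191232 u
Mass defect Δm = 24.191232 − 23.97846 = 0.212772 u
Converting to energy: 0.212772 u × 931.5 MeV/u = 198.197 MeV

198 MeV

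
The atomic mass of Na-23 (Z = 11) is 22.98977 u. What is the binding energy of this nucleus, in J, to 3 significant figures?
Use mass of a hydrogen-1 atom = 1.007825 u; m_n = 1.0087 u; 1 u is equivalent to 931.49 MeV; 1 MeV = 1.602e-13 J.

Total constituent mass: 11 × 1.007825 + 12 × 1.0087 = 23.190475 u
Δm = 23.190475 − 22.98977 = 0.200705 u
Binding energy = Δm·c² = 0.200705 × 931.49 MeV/u = 186.955 MeV
In joules: 186.955 MeV × 1.602e-13 J/MeV = 2.9950e-11 J

3.00e-11 J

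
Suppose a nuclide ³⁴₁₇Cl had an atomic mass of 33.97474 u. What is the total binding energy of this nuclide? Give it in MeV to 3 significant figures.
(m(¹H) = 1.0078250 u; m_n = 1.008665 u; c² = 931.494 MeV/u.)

Z = 17, so N = A − Z = 34 − 17 = 17.
Σm = 17·m(¹H) + 17·m_n = 17.1330250 + 17.147305 = 34.2803300 u
Mass defect Δm = 34.2803300 − 33.97474 = 0.3055900 u
Converting to energy: 0.3055900 u × 931.494 MeV/u = 284.655 MeV

285 MeV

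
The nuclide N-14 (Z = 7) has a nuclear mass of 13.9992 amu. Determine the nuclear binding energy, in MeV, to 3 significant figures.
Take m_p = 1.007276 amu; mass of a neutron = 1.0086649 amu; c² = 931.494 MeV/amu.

The nucleus contains 7 protons and 14 − 7 = 7 neutrons.
Σm = 7·m_p + 7·m_n = 7.050932 + 7.0606543 = 14.1115863 amu
Δm = 14.1115863 − 13.9992 = 0.1123863 amu
Converting to energy: 0.1123863 amu × 931.494 MeV/amu = 104.687 MeV

105 MeV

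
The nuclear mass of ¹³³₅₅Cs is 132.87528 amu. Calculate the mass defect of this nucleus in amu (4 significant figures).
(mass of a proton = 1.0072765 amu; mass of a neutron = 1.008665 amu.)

1.201 amu

The nucleus contains 55 protons and 133 − 55 = 78 neutrons.
Total constituent mass: 55 × 1.0072765 + 78 × 1.008665 = 134.0760775 amu
The mass defect is 134.0760775 − 132.87528 = 1.2007975 amu.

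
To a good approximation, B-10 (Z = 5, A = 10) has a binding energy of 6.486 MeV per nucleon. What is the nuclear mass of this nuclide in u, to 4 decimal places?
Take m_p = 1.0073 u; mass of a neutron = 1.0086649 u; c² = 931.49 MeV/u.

10.0102 u

Total binding energy = 10 × 6.486 = 64.860 MeV
Mass defect = 64.860 MeV / (931.49 MeV/u) = 0.069630 u
Constituent mass = 5(1.0073) + 5(1.0086649) = 10.0798245 u
Nuclear mass = 10.0798245 − 0.069630 = 10.0101945 u ≈ 10.0102 u (to 4 decimal places)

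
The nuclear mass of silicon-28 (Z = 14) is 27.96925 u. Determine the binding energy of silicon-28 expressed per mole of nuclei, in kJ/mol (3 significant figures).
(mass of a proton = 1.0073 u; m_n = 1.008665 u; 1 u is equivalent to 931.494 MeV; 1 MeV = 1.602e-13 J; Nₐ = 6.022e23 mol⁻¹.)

2.28e+10 kJ/mol

With 14 protons and 14 neutrons (A = 28):
Mass of separated nucleons = 14(1.0073) + 14(1.008665) = 14.1022 + 14.121310 = 28.223510 u
Δm = 28.223510 − 27.96925 = 0.254260 u
E_B = 0.254260 × 931.494 = 236.842 MeV
Per nucleus in joules: 236.842 MeV × 1.602e-13 J/MeV = 3.7942e-11 J
Per mole: 3.7942e-11 J × 6.022e23 mol⁻¹ = 2.2849e+13 J/mol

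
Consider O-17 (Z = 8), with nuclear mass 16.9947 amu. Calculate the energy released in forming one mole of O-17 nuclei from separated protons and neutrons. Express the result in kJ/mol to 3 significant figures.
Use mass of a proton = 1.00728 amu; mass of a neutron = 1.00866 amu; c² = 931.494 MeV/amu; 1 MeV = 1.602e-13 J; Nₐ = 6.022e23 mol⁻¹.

Z = 8, so N = A − Z = 17 − 8 = 9.
Σm = 8·m_p + 9·m_n = 8.05824 + 9.07794 = 17.13618 amu
The mass defect is 17.13618 − 16.9947 = 0.14148 amu.
E_B = 0.14148 × 931.494 = 131.788 MeV
Per nucleus in joules: 131.788 MeV × 1.602e-13 J/MeV = 2.1112e-11 J
Per mole: 2.1112e-11 J × 6.022e23 mol⁻¹ = 1.2714e+13 J/mol

1.27e+10 kJ/mol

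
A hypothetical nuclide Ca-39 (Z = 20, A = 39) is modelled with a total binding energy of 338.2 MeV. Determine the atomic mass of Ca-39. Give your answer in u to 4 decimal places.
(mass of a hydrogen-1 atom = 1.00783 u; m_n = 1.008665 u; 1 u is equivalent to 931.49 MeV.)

Mass defect = 338.2 MeV / (931.49 MeV/u) = 0.363074 u
Constituent mass = 20(1.00783) + 19(1.008665) = 39.321235 u
Atomic mass = 39.321235 − 0.363074 = 38.958161 u ≈ 38.9582 u (to 4 decimal places)

38.9582 u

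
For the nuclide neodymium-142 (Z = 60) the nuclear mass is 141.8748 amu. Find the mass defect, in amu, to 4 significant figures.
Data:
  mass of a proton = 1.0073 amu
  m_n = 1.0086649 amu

Σm = 60·m_p + 82·m_n = 60.4380 + 82.7105218 = 143.1485218 amu
Mass defect Δm = 143.1485218 − 141.8748 = 1.2737218 amu

1.274 amu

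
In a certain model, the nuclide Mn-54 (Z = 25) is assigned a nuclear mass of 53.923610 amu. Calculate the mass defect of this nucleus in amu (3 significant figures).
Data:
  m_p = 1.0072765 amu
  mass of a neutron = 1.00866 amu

The nucleus contains 25 protons and 54 − 25 = 29 neutrons.
Mass of separated nucleons = 25(1.0072765) + 29(1.00866) = 25.1819125 + 29.25114 = 54.4330525 amu
Δm = 54.4330525 − 53.923610 = 0.5094425 amu

0.509 amu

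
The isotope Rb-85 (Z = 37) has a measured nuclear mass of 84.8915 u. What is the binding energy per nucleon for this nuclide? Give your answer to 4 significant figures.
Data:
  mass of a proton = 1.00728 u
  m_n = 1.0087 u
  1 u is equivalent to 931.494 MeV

8.717 MeV/nucleon

Total constituent mass: 37 × 1.00728 + 48 × 1.0087 = 85.68696 u
Δm = 85.68696 − 84.8915 = 0.79546 u
E_B = 0.79546 × 931.494 = 740.966 MeV
Per nucleon: 740.966 / 85 = 8.717 MeV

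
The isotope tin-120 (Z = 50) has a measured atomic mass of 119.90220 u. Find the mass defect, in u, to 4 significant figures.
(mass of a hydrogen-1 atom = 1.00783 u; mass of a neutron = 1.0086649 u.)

1.096 u

With 50 protons and 70 neutrons (A = 120):
Σm = 50·m(¹H) + 70·m_n = 50.39150 + 70.6065430 = 120.9980430 u
Δm = 120.9980430 − 119.90220 = 1.0958430 u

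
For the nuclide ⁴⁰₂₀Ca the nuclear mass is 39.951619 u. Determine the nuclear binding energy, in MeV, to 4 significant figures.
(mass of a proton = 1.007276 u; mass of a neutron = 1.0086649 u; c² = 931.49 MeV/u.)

Z = 20, so N = A − Z = 40 − 20 = 20.
Total constituent mass: 20 × 1.007276 + 20 × 1.0086649 = 40.3188180 u
Δm = 40.3188180 − 39.951619 = 0.3671990 u
Converting to energy: 0.3671990 u × 931.49 MeV/u = 342.042 MeV

342.0 MeV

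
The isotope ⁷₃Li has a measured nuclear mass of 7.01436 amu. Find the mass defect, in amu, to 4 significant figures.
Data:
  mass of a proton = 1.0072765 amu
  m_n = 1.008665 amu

Z = 3, so N = A − Z = 7 − 3 = 4.
Mass of separated nucleons = 3(1.0072765) + 4(1.008665) = 3.0218295 + 4.034660 = 7.0564895 amu
Δm = 7.0564895 − 7.01436 = 0.0421295 amu

0.04213 amu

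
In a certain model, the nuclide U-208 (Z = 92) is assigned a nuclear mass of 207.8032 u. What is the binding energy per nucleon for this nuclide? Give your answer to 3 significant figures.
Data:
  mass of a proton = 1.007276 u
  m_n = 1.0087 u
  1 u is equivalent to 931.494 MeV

8.40 MeV/nucleon

Σm = 92·m_p + 116·m_n = 92.669392 + 117.0092 = 209.678592 u
Δm = 209.678592 − 207.8032 = 1.875392 u
Binding energy = Δm·c² = 1.875392 × 931.494 MeV/u = 1746.92 MeV
BE/A = 1746.92 MeV / 208 = 8.399 MeV/nucleon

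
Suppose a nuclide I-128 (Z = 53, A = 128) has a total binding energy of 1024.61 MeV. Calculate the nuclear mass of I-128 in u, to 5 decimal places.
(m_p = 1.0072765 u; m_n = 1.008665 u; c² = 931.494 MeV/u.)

Mass defect = 1024.61 MeV / (931.494 MeV/u) = 1.0999641 u
Constituent mass = 53(1.0072765) + 75(1.008665) = 129.0355295 u
Nuclear mass = 129.0355295 − 1.0999641 = 127.9355654 u ≈ 127.93557 u (to 5 decimal places)

127.93557 u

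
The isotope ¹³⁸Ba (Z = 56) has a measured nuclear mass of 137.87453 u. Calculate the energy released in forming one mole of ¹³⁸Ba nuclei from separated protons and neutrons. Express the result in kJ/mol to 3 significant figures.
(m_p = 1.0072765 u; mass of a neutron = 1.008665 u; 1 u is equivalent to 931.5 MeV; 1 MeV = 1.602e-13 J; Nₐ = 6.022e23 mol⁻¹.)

The nucleus contains 56 protons and 138 − 56 = 82 neutrons.
Σm = 56·m_p + 82·m_n = 56.4074840 + 82.710530 = 139.1180140 u
Mass defect Δm = 139.1180140 − 137.87453 = 1.2434840 u
Converting to energy: 1.2434840 u × 931.5 MeV/u = 1158.31 MeV
Per nucleus in joules: 1158.31 MeV × 1.602e-13 J/MeV = 1.8556e-10 J
Per mole: 1.8556e-10 J × 6.022e23 mol⁻¹ = 1.1174e+14 J/mol

1.12e+11 kJ/mol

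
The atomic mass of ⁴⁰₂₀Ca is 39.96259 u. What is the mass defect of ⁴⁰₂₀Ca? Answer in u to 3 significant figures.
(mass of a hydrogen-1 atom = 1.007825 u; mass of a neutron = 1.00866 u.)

0.367 u

Σm = 20·m(¹H) + 20·m_n = 20.156500 + 20.17320 = 40.329700 u
Δm = 40.329700 − 39.96259 = 0.367110 u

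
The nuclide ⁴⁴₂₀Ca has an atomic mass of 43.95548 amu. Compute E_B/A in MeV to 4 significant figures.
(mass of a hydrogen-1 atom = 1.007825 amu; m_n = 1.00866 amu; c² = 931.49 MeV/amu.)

8.656 MeV/nucleon

The nucleus contains 20 protons and 44 − 20 = 24 neutrons.
Σm = 20·m(¹H) + 24·m_n = 20.156500 + 24.20784 = 44.364340 amu
Δm = 44.364340 − 43.95548 = 0.408860 amu
Binding energy = Δm·c² = 0.408860 × 931.49 MeV/amu = 380.849 MeV
BE/A = 380.849 MeV / 44 = 8.656 MeV/nucleon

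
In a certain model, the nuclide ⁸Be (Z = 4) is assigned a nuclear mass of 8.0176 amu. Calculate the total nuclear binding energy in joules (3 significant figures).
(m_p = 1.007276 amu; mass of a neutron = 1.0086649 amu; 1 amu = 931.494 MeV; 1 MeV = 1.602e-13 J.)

6.89e-12 J

With 4 protons and 4 neutrons (A = 8):
Σm = 4·m_p + 4·m_n = 4.029104 + 4.0346596 = 8.0637636 amu
Δm = 8.0637636 − 8.0176 = 0.0461636 amu
E_B = 0.0461636 × 931.494 = 43.0011 MeV
In joules: 43.0011 MeV × 1.602e-13 J/MeV = 6.8888e-12 J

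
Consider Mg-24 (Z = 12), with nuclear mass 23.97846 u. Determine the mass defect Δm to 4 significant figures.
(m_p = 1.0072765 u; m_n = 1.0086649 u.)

0.2128 u

Z = 12, so N = A − Z = 24 − 12 = 12.
Σm = 12·m_p + 12·m_n = 12.0873180 + 12.1039788 = 24.1912968 u
Mass defect Δm = 24.1912968 − 23.97846 = 0.2128368 u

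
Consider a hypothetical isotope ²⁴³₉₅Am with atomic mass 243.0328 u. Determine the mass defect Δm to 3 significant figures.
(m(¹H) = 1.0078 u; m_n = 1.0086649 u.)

1.99 u

Z = 95, so N = A − Z = 243 − 95 = 148.
Mass of separated nucleons = 95(1.0078) + 148(1.0086649) = 95.7410 + 149.2824052 = 245.0234052 u
Mass defect Δm = 245.0234052 − 243.0328 = 1.9906052 u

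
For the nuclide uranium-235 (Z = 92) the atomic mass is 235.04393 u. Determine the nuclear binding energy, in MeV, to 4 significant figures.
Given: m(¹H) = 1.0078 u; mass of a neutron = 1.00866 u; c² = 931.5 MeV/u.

Z = 92, so N = A − Z = 235 − 92 = 143.
Mass of separated nucleons = 92(1.0078) + 143(1.00866) = 92.7176 + 144.23838 = 236.95598 u
The mass defect is 236.95598 − 235.04393 = 1.91205 u.
Converting to energy: 1.91205 u × 931.5 MeV/u = 1781.07 MeV

1781 MeV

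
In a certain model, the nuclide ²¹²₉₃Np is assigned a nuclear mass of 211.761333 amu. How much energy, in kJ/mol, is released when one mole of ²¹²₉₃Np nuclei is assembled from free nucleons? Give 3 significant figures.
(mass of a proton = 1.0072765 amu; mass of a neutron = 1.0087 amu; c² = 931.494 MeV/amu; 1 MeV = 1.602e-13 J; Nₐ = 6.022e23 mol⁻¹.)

With 93 protons and 119 neutrons (A = 212):
Σm = 93·m_p + 119·m_n = 93.6767145 + 120.0353 = 213.7120145 amu
The mass defect is 213.7120145 − 211.761333 = 1.9506815 amu.
E_B = 1.9506815 × 931.494 = 1817.05 MeV
Per nucleus in joules: 1817.05 MeV × 1.602e-13 J/MeV = 2.9109e-10 J
Per mole: 2.9109e-10 J × 6.022e23 mol⁻¹ = 1.7529e+14 J/mol

1.75e+11 kJ/mol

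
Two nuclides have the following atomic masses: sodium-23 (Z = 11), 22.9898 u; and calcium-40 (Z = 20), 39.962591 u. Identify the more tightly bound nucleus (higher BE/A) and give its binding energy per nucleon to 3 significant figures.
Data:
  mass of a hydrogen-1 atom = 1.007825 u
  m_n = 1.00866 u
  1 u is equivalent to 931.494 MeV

sodium-23: Σm = 11(1.007825) + 12(1.00866) = 23.189995 u; Δm = 0.200195 u; E_B = 186.48 MeV; E_B/A = 8.108 MeV
calcium-40: Σm = 20(1.007825) + 20(1.00866) = 40.329700 u; Δm = 0.367109 u; E_B = 341.96 MeV; E_B/A = 8.549 MeV
calcium-40 has the higher binding energy per nucleon, so it is the more tightly bound nucleus.

calcium-40; 8.55 MeV/nucleon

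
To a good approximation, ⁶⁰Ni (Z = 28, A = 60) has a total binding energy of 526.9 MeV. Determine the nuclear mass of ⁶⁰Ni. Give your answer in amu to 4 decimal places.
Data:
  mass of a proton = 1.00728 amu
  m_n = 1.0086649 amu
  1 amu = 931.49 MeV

Mass defect = 526.9 MeV / (931.49 MeV/amu) = 0.565653 amu
Constituent mass = 28(1.00728) + 32(1.0086649) = 60.4811168 amu
Nuclear mass = 60.4811168 − 0.565653 = 59.9154638 amu ≈ 59.9155 amu (to 4 decimal places)

59.9155 amu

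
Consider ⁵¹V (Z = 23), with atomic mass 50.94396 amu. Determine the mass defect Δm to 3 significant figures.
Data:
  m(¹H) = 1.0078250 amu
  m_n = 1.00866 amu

The nucleus contains 23 protons and 51 − 23 = 28 neutrons.
Σm = 23·m(¹H) + 28·m_n = 23.1799750 + 28.24248 = 51.4224550 amu
The mass defect is 51.4224550 − 50.94396 = 0.4784950 amu.

0.478 amu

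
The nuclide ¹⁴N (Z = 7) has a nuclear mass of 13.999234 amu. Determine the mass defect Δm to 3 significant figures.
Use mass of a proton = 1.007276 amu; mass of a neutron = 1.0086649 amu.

With 7 protons and 7 neutrons (A = 14):
Σm = 7·m_p + 7·m_n = 7.050932 + 7.0606543 = 14.1115863 amu
The mass defect is 14.1115863 − 13.999234 = 0.1123523 amu.

0.112 amu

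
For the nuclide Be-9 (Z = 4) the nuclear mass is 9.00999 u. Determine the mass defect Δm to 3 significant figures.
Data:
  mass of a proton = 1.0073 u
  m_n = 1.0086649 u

0.0625 u

The nucleus contains 4 protons and 9 − 4 = 5 neutrons.
Total constituent mass: 4 × 1.0073 + 5 × 1.0086649 = 9.0725245 u
The mass defect is 9.0725245 − 9.00999 = 0.0625345 u.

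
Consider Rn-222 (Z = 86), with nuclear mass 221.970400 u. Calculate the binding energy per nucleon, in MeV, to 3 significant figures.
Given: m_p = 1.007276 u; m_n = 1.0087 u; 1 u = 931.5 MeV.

With 86 protons and 136 neutrons (A = 222):
Σm = 86·m_p + 136·m_n = 86.625736 + 137.1832 = 223.808936 u
Mass defect Δm = 223.808936 − 221.970400 = 1.838536 u
Binding energy = Δm·c² = 1.838536 × 931.5 MeV/u = 1712.60 MeV
BE/A = 1712.60 MeV / 222 = 7.714 MeV/nucleon

7.71 MeV/nucleon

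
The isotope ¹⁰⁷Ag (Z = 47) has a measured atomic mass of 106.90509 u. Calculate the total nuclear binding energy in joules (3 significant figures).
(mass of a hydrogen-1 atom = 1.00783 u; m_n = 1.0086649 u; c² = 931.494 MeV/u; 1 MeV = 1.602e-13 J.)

1.47e-10 J

With 47 protons and 60 neutrons (A = 107):
Total constituent mass: 47 × 1.00783 + 60 × 1.0086649 = 107.8879040 u
The mass defect is 107.8879040 − 106.90509 = 0.9828140 u.
Binding energy = Δm·c² = 0.9828140 × 931.494 MeV/u = 915.485 MeV
In joules: 915.485 MeV × 1.602e-13 J/MeV = 1.4666e-10 J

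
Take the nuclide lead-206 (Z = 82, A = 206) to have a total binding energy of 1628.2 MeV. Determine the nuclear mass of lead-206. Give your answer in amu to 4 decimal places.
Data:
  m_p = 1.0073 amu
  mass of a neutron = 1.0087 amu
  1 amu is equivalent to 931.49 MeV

Mass defect = 1628.2 MeV / (931.49 MeV/amu) = 1.747952 amu
Constituent mass = 82(1.0073) + 124(1.0087) = 207.6774 amu
Nuclear mass = 207.6774 − 1.747952 = 205.929448 amu ≈ 205.9294 amu (to 4 decimal places)

205.9294 amu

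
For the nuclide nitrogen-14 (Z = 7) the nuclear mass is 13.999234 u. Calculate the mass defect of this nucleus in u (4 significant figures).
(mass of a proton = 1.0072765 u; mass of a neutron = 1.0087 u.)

Z = 7, so N = A − Z = 14 − 7 = 7.
Σm = 7·m_p + 7·m_n = 7.0509355 + 7.0609 = 14.1118355 u
Δm = 14.1118355 − 13.999234 = 0.1126015 u

0.1126 u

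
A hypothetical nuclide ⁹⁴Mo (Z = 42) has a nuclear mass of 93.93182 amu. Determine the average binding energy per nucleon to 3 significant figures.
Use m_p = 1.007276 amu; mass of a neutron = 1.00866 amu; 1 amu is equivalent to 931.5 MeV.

Σm = 42·m_p + 52·m_n = 42.305592 + 52.45032 = 94.755912 amu
Mass defect Δm = 94.755912 − 93.93182 = 0.824092 amu
Binding energy = Δm·c² = 0.824092 × 931.5 MeV/amu = 767.642 MeV
BE/A = 767.642 MeV / 94 = 8.166 MeV/nucleon

8.17 MeV/nucleon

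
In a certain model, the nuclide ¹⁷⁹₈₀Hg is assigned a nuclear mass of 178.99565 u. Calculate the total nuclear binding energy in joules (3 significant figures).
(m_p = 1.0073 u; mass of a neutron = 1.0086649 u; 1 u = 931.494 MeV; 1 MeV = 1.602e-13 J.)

2.16e-10 J

Total constituent mass: 80 × 1.0073 + 99 × 1.0086649 = 180.4418251 u
Δm = 180.4418251 − 178.99565 = 1.4461751 u
E_B = 1.4461751 × 931.494 = 1347.10 MeV
In joules: 1347.10 MeV × 1.602e-13 J/MeV = 2.1581e-10 J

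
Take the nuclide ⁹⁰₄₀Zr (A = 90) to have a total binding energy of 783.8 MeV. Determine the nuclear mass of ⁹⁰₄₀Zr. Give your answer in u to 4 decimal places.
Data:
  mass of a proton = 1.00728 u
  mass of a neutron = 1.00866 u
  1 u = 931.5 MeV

Mass defect = 783.8 MeV / (931.5 MeV/u) = 0.841439 u
Constituent mass = 40(1.00728) + 50(1.00866) = 90.72420 u
Nuclear mass = 90.72420 − 0.841439 = 89.882761 u ≈ 89.8828 u (to 4 decimal places)

89.8828 u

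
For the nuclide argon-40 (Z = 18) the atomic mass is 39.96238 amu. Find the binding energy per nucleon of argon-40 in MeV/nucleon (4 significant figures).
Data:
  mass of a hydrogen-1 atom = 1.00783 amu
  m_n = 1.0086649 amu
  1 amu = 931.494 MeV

8.597 MeV/nucleon

Total constituent mass: 18 × 1.00783 + 22 × 1.0086649 = 40.3315678 amu
Δm = 40.3315678 − 39.96238 = 0.3691878 amu
Converting to energy: 0.3691878 amu × 931.494 MeV/amu = 343.896 MeV
Per nucleon: 343.896 / 40 = 8.597 MeV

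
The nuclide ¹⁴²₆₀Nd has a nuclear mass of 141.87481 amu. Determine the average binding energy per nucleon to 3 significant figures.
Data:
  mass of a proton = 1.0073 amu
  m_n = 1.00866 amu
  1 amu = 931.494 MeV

8.35 MeV/nucleon

Mass of separated nucleons = 60(1.0073) + 82(1.00866) = 60.4380 + 82.71012 = 143.14812 amu
Δm = 143.14812 − 141.87481 = 1.27331 amu
Converting to energy: 1.27331 amu × 931.494 MeV/amu = 1186.08 MeV
Per nucleon: 1186.08 / 142 = 8.353 MeV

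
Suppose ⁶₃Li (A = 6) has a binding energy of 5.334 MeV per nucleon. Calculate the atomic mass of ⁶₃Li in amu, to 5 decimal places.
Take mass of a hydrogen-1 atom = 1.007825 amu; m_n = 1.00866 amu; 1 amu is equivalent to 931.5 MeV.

Total binding energy = 6 × 5.334 = 32.004 MeV
Mass defect = 32.004 MeV / (931.5 MeV/amu) = 0.0343575 amu
Constituent mass = 3(1.007825) + 3(1.00866) = 6.049455 amu
Atomic mass = 6.049455 − 0.0343575 = 6.0150975 amu ≈ 6.01510 amu (to 5 decimal places)

6.01510 amu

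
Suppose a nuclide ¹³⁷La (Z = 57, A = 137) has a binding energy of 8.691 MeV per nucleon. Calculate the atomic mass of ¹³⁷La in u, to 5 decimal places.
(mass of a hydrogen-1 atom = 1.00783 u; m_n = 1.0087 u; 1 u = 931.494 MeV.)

136.86408 u

Total binding energy = 137 × 8.691 = 1190.667 MeV
Mass defect = 1190.667 MeV / (931.494 MeV/u) = 1.2782337 u
Constituent mass = 57(1.00783) + 80(1.0087) = 138.14231 u
Atomic mass = 138.14231 − 1.2782337 = 136.8640763 u ≈ 136.86408 u (to 5 decimal places)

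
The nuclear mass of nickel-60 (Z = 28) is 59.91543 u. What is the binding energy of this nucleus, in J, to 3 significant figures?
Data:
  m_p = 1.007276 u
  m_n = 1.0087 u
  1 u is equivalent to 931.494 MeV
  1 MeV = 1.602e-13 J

8.46e-11 J

Z = 28, so N = A − Z = 60 − 28 = 32.
Mass of separated nucleons = 28(1.007276) + 32(1.0087) = 28.203728 + 32.2784 = 60.482128 u
Mass defect Δm = 60.482128 − 59.91543 = 0.566698 u
Binding energy = Δm·c² = 0.566698 × 931.494 MeV/u = 527.876 MeV
In joules: 527.876 MeV × 1.602e-13 J/MeV = 8.4566e-11 J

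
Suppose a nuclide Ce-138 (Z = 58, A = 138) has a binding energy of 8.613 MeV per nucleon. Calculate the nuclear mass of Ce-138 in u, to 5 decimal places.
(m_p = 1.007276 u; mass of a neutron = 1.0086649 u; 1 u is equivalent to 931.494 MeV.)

137.83919 u

Total binding energy = 138 × 8.613 = 1188.594 MeV
Mass defect = 1188.594 MeV / (931.494 MeV/u) = 1.2760082 u
Constituent mass = 58(1.007276) + 80(1.0086649) = 139.1152000 u
Nuclear mass = 139.1152000 − 1.2760082 = 137.8391918 u ≈ 137.83919 u (to 5 decimal places)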